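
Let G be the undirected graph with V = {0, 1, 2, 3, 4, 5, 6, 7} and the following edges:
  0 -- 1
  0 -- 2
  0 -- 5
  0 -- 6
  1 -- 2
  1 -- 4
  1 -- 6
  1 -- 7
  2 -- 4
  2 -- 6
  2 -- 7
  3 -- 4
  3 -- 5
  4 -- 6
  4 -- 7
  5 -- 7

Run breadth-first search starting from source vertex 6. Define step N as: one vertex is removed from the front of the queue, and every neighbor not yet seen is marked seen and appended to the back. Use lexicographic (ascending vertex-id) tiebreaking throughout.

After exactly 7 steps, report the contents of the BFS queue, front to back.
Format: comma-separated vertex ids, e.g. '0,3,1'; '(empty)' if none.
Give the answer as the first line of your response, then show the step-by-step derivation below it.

3

step 1: dequeue 6; queue=[0,1,2,4]; order=6
step 2: dequeue 0; queue=[1,2,4,5]; order=6,0
step 3: dequeue 1; queue=[2,4,5,7]; order=6,0,1
step 4: dequeue 2; queue=[4,5,7]; order=6,0,1,2
step 5: dequeue 4; queue=[5,7,3]; order=6,0,1,2,4
step 6: dequeue 5; queue=[7,3]; order=6,0,1,2,4,5
step 7: dequeue 7; queue=[3]; order=6,0,1,2,4,5,7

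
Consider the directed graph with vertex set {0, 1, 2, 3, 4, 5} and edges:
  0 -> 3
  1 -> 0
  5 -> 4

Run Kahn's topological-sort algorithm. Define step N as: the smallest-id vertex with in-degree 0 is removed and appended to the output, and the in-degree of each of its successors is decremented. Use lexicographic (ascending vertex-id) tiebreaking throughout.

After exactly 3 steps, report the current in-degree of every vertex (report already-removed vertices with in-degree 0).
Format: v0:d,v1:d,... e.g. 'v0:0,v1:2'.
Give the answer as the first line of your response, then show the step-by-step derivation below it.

v0:0,v1:0,v2:0,v3:0,v4:1,v5:0

step 1: output 1; order=[1]; indeg=(0,0,0,1,1,0)
step 2: output 0; order=[1,0]; indeg=(0,0,0,0,1,0)
step 3: output 2; order=[1,0,2]; indeg=(0,0,0,0,1,0)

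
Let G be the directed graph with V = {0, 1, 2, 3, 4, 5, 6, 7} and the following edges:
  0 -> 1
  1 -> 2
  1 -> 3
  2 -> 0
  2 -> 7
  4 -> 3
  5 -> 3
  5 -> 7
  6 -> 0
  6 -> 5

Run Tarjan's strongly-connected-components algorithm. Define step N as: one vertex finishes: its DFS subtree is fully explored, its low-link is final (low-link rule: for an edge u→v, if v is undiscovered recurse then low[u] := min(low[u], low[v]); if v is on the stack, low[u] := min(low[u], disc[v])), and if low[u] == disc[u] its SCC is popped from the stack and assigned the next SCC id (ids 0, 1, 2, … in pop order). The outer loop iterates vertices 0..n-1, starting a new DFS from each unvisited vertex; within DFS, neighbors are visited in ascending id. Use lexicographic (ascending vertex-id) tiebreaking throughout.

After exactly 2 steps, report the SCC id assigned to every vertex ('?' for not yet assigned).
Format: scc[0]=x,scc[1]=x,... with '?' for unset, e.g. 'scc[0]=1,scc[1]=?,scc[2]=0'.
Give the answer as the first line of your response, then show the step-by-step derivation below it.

scc[0]=?,scc[1]=?,scc[2]=?,scc[3]=?,scc[4]=?,scc[5]=?,scc[6]=?,scc[7]=0

step 1: low=(low[0]=0,low[1]=1,low[2]=0,low[3]=?,low[4]=?,low[5]=?,low[6]=?,low[7]=3); scc=(scc[0]=?,scc[1]=?,scc[2]=?,scc[3]=?,scc[4]=?,scc[5]=?,scc[6]=?,scc[7]=0)
step 2: low=(low[0]=0,low[1]=1,low[2]=0,low[3]=?,low[4]=?,low[5]=?,low[6]=?,low[7]=3); scc=(scc[0]=?,scc[1]=?,scc[2]=?,scc[3]=?,scc[4]=?,scc[5]=?,scc[6]=?,scc[7]=0)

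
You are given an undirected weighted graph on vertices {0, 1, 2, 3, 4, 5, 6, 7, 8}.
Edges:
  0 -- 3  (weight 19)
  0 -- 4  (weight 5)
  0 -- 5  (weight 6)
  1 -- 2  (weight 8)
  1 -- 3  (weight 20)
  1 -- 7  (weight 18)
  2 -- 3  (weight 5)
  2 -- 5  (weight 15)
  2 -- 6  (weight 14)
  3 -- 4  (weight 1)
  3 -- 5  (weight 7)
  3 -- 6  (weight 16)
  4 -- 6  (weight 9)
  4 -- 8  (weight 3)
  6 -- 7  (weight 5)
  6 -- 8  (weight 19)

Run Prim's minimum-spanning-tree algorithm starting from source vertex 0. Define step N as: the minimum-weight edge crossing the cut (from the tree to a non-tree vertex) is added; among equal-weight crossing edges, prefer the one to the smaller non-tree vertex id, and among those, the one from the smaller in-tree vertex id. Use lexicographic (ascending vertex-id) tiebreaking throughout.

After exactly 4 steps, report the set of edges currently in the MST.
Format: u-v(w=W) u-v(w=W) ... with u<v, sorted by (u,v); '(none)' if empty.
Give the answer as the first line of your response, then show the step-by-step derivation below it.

0-4(w=5) 2-3(w=5) 3-4(w=1) 4-8(w=3)

step 1: add edge 0-4 (w=5); MST = {0-4(w=5)}
step 2: add edge 3-4 (w=1); MST = {0-4(w=5) 3-4(w=1)}
step 3: add edge 4-8 (w=3); MST = {0-4(w=5) 3-4(w=1) 4-8(w=3)}
step 4: add edge 2-3 (w=5); MST = {0-4(w=5) 2-3(w=5) 3-4(w=1) 4-8(w=3)}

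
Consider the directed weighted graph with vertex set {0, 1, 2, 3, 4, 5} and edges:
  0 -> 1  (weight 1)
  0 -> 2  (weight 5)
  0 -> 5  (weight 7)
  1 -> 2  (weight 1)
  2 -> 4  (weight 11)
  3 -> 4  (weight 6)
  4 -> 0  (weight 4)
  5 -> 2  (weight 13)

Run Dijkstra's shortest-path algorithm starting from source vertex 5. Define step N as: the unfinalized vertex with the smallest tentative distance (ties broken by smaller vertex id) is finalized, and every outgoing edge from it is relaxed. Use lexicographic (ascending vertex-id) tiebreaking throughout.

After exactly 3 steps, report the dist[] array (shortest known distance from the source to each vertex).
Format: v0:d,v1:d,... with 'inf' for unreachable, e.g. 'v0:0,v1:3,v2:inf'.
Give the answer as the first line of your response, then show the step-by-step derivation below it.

v0:28,v1:inf,v2:13,v3:inf,v4:24,v5:0

step 1: dist = v0:inf,v1:inf,v2:13,v3:inf,v4:inf,v5:0
step 2: dist = v0:inf,v1:inf,v2:13,v3:inf,v4:24,v5:0
step 3: dist = v0:28,v1:inf,v2:13,v3:inf,v4:24,v5:0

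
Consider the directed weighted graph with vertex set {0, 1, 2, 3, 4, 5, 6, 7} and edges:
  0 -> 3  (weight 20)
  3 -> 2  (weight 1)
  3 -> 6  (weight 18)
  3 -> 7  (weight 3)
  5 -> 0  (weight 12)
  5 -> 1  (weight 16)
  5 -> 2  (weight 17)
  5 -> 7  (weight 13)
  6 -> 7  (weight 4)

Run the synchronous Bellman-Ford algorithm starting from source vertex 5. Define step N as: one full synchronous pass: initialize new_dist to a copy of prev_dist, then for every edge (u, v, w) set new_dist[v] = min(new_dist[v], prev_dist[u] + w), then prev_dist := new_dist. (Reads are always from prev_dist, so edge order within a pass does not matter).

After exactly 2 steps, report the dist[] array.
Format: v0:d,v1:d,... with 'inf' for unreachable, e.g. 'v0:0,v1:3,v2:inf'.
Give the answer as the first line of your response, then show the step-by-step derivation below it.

v0:12,v1:16,v2:17,v3:32,v4:inf,v5:0,v6:inf,v7:13

step 1: dist = v0:12,v1:16,v2:17,v3:inf,v4:inf,v5:0,v6:inf,v7:13
step 2: dist = v0:12,v1:16,v2:17,v3:32,v4:inf,v5:0,v6:inf,v7:13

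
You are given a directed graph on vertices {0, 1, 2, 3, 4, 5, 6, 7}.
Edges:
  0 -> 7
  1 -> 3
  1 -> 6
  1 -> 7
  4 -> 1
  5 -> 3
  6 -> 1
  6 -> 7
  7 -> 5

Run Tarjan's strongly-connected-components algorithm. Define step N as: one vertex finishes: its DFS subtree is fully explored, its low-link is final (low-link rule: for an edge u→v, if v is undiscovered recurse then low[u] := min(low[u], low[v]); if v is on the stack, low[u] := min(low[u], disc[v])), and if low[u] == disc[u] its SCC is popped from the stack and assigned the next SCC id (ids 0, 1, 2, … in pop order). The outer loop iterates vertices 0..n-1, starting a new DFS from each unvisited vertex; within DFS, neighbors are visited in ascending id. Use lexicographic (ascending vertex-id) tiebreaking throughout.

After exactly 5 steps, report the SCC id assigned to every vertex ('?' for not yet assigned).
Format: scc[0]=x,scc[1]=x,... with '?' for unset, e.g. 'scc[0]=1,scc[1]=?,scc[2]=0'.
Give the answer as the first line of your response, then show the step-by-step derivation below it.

scc[0]=3,scc[1]=?,scc[2]=?,scc[3]=0,scc[4]=?,scc[5]=1,scc[6]=?,scc[7]=2

step 1: low=(low[0]=0,low[1]=?,low[2]=?,low[3]=3,low[4]=?,low[5]=2,low[6]=?,low[7]=1); scc=(scc[0]=?,scc[1]=?,scc[2]=?,scc[3]=0,scc[4]=?,scc[5]=?,scc[6]=?,scc[7]=?)
step 2: low=(low[0]=0,low[1]=?,low[2]=?,low[3]=3,low[4]=?,low[5]=2,low[6]=?,low[7]=1); scc=(scc[0]=?,scc[1]=?,scc[2]=?,scc[3]=0,scc[4]=?,scc[5]=1,scc[6]=?,scc[7]=?)
step 3: low=(low[0]=0,low[1]=?,low[2]=?,low[3]=3,low[4]=?,low[5]=2,low[6]=?,low[7]=1); scc=(scc[0]=?,scc[1]=?,scc[2]=?,scc[3]=0,scc[4]=?,scc[5]=1,scc[6]=?,scc[7]=2)
step 4: low=(low[0]=0,low[1]=?,low[2]=?,low[3]=3,low[4]=?,low[5]=2,low[6]=?,low[7]=1); scc=(scc[0]=3,scc[1]=?,scc[2]=?,scc[3]=0,scc[4]=?,scc[5]=1,scc[6]=?,scc[7]=2)
step 5: low=(low[0]=0,low[1]=4,low[2]=?,low[3]=3,low[4]=?,low[5]=2,low[6]=4,low[7]=1); scc=(scc[0]=3,scc[1]=?,scc[2]=?,scc[3]=0,scc[4]=?,scc[5]=1,scc[6]=?,scc[7]=2)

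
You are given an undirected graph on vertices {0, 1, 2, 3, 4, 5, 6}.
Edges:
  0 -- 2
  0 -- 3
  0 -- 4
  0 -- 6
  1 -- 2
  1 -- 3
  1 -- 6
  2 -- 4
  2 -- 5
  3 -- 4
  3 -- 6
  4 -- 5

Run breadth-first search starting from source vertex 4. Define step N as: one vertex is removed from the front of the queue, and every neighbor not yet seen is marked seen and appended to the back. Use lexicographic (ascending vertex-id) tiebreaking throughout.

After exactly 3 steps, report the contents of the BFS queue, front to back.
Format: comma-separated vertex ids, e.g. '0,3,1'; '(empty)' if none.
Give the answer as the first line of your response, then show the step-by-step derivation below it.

3,5,6,1

step 1: dequeue 4; queue=[0,2,3,5]; order=4
step 2: dequeue 0; queue=[2,3,5,6]; order=4,0
step 3: dequeue 2; queue=[3,5,6,1]; order=4,0,2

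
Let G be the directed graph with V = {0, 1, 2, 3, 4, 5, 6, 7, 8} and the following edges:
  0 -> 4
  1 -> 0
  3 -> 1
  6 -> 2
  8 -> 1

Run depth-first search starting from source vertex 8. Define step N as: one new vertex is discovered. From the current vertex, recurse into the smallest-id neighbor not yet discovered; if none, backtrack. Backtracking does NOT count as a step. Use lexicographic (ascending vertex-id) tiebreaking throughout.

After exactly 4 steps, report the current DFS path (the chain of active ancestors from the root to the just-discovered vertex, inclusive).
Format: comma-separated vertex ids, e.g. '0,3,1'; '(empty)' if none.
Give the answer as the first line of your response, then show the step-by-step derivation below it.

8,1,0,4

step 1: discover 8; path=8; order=8
step 2: discover 1; path=8>1; order=8,1
step 3: discover 0; path=8>1>0; order=8,1,0
step 4: discover 4; path=8>1>0>4; order=8,1,0,4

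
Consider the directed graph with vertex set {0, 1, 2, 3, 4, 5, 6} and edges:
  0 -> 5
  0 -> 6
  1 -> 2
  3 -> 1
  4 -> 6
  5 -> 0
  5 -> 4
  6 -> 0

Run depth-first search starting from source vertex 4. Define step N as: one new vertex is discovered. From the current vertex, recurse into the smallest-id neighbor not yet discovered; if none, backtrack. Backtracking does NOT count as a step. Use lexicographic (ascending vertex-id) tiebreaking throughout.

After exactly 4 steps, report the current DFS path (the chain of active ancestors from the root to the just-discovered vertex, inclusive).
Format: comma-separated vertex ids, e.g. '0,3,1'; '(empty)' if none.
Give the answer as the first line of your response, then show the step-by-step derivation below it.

4,6,0,5

step 1: discover 4; path=4; order=4
step 2: discover 6; path=4>6; order=4,6
step 3: discover 0; path=4>6>0; order=4,6,0
step 4: discover 5; path=4>6>0>5; order=4,6,0,5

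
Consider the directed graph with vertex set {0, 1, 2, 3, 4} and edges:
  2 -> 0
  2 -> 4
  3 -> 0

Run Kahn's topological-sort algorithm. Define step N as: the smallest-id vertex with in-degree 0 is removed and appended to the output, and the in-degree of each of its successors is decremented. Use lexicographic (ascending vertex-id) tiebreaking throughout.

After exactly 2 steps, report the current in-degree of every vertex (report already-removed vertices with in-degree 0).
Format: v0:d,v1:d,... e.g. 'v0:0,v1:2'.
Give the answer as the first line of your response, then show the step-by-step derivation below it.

v0:1,v1:0,v2:0,v3:0,v4:0

step 1: output 1; order=[1]; indeg=(2,0,0,0,1)
step 2: output 2; order=[1,2]; indeg=(1,0,0,0,0)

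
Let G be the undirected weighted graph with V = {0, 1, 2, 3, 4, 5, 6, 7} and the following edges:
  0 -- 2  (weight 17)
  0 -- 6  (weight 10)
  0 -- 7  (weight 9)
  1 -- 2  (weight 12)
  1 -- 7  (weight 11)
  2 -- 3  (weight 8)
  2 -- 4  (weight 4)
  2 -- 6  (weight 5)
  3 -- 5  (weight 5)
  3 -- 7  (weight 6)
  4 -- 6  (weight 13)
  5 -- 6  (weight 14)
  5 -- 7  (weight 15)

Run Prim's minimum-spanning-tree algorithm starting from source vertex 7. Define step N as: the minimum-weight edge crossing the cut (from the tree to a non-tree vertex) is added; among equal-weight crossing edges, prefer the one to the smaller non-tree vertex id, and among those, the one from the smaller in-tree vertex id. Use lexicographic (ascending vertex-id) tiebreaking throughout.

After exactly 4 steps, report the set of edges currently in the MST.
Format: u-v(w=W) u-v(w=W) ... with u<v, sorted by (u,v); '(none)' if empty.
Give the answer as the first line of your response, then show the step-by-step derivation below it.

2-3(w=8) 2-4(w=4) 3-5(w=5) 3-7(w=6)

step 1: add edge 3-7 (w=6); MST = {3-7(w=6)}
step 2: add edge 3-5 (w=5); MST = {3-5(w=5) 3-7(w=6)}
step 3: add edge 2-3 (w=8); MST = {2-3(w=8) 3-5(w=5) 3-7(w=6)}
step 4: add edge 2-4 (w=4); MST = {2-3(w=8) 2-4(w=4) 3-5(w=5) 3-7(w=6)}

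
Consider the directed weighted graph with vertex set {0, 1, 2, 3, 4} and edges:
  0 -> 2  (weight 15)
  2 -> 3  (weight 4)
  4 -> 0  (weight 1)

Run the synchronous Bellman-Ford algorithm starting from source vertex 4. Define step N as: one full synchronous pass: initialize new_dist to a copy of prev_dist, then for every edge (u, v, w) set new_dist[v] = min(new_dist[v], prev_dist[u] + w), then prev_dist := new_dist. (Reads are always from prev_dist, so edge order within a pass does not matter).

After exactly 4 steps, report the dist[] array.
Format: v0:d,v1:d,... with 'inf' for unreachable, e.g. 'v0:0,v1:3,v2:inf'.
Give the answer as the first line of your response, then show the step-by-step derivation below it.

v0:1,v1:inf,v2:16,v3:20,v4:0

step 1: dist = v0:1,v1:inf,v2:inf,v3:inf,v4:0
step 2: dist = v0:1,v1:inf,v2:16,v3:inf,v4:0
step 3: dist = v0:1,v1:inf,v2:16,v3:20,v4:0
step 4: dist = v0:1,v1:inf,v2:16,v3:20,v4:0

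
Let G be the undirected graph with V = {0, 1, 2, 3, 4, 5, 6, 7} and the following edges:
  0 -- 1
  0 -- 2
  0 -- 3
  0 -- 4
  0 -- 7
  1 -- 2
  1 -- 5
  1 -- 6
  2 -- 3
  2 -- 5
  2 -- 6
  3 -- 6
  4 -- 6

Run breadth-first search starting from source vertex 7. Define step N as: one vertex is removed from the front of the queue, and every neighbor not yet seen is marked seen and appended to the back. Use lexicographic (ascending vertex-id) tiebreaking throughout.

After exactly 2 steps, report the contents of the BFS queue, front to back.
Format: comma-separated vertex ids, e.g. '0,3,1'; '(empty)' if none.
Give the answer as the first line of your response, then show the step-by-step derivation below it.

1,2,3,4

step 1: dequeue 7; queue=[0]; order=7
step 2: dequeue 0; queue=[1,2,3,4]; order=7,0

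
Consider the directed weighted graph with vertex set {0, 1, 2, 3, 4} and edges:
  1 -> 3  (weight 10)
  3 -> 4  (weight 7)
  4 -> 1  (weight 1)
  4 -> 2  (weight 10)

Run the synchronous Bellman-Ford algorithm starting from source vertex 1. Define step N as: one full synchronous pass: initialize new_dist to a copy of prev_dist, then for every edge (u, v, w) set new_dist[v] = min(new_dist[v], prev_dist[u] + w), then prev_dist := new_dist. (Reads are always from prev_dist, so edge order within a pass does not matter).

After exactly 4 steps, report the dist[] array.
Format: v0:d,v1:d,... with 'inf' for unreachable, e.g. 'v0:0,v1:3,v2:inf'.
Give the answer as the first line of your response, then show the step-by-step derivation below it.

v0:inf,v1:0,v2:27,v3:10,v4:17

step 1: dist = v0:inf,v1:0,v2:inf,v3:10,v4:inf
step 2: dist = v0:inf,v1:0,v2:inf,v3:10,v4:17
step 3: dist = v0:inf,v1:0,v2:27,v3:10,v4:17
step 4: dist = v0:inf,v1:0,v2:27,v3:10,v4:17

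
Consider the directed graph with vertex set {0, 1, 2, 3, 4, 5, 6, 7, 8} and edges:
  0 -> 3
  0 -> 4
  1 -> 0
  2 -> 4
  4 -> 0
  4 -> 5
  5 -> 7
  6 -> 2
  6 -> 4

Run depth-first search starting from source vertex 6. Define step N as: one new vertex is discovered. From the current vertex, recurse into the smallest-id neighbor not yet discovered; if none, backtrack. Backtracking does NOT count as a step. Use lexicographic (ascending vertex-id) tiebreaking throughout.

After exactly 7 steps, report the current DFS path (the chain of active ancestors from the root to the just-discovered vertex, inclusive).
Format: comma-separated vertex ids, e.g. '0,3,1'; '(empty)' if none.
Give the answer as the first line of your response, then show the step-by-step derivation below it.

6,2,4,5,7

step 1: discover 6; path=6; order=6
step 2: discover 2; path=6>2; order=6,2
step 3: discover 4; path=6>2>4; order=6,2,4
step 4: discover 0; path=6>2>4>0; order=6,2,4,0
step 5: discover 3; path=6>2>4>0>3; order=6,2,4,0,3
step 6: discover 5; path=6>2>4>5; order=6,2,4,0,3,5
step 7: discover 7; path=6>2>4>5>7; order=6,2,4,0,3,5,7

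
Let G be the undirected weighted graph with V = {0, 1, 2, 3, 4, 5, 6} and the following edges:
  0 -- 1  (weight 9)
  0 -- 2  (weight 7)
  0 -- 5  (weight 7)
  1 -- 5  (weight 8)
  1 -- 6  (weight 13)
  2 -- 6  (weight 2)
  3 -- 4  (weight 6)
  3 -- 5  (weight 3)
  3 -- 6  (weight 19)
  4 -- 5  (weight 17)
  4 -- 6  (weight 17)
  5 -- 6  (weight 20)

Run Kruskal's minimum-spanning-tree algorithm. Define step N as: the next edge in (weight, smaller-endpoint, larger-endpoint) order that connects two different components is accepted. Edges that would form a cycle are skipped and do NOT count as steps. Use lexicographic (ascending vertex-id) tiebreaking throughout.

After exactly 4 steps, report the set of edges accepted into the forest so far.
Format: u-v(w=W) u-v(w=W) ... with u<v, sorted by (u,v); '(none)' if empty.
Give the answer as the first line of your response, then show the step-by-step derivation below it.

0-2(w=7) 2-6(w=2) 3-4(w=6) 3-5(w=3)

step 1: add edge 2-6 (w=2); MST = {2-6(w=2)}
step 2: add edge 3-5 (w=3); MST = {2-6(w=2) 3-5(w=3)}
step 3: add edge 3-4 (w=6); MST = {2-6(w=2) 3-4(w=6) 3-5(w=3)}
step 4: add edge 0-2 (w=7); MST = {0-2(w=7) 2-6(w=2) 3-4(w=6) 3-5(w=3)}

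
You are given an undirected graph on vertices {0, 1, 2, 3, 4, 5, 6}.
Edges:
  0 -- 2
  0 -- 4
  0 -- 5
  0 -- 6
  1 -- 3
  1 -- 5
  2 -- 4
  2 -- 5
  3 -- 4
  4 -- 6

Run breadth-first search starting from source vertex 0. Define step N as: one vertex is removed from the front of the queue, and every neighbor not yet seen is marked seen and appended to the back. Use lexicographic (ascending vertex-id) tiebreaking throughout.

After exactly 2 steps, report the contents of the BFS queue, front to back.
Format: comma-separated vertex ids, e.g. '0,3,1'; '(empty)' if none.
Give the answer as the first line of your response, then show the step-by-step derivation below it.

4,5,6

step 1: dequeue 0; queue=[2,4,5,6]; order=0
step 2: dequeue 2; queue=[4,5,6]; order=0,2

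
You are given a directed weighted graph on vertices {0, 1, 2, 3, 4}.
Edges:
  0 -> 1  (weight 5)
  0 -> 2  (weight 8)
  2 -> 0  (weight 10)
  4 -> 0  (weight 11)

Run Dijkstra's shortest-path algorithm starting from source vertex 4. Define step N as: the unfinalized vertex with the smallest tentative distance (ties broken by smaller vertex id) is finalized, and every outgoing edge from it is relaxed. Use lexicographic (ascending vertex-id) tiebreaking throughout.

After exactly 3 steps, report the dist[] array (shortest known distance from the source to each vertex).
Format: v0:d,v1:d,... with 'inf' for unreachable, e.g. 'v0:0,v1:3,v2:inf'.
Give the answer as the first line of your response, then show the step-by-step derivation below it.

v0:11,v1:16,v2:19,v3:inf,v4:0

step 1: dist = v0:11,v1:inf,v2:inf,v3:inf,v4:0
step 2: dist = v0:11,v1:16,v2:19,v3:inf,v4:0
step 3: dist = v0:11,v1:16,v2:19,v3:inf,v4:0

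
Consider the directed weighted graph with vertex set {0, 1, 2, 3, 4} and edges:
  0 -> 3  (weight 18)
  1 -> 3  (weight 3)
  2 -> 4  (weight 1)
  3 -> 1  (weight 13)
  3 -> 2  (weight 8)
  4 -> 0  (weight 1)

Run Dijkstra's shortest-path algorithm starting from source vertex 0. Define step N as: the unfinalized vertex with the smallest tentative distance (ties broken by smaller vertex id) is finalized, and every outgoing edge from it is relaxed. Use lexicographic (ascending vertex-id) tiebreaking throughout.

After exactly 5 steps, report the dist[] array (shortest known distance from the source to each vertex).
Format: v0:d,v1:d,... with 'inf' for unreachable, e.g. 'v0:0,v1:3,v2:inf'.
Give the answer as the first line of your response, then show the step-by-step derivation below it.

v0:0,v1:31,v2:26,v3:18,v4:27

step 1: dist = v0:0,v1:inf,v2:inf,v3:18,v4:inf
step 2: dist = v0:0,v1:31,v2:26,v3:18,v4:inf
step 3: dist = v0:0,v1:31,v2:26,v3:18,v4:27
step 4: dist = v0:0,v1:31,v2:26,v3:18,v4:27
step 5: dist = v0:0,v1:31,v2:26,v3:18,v4:27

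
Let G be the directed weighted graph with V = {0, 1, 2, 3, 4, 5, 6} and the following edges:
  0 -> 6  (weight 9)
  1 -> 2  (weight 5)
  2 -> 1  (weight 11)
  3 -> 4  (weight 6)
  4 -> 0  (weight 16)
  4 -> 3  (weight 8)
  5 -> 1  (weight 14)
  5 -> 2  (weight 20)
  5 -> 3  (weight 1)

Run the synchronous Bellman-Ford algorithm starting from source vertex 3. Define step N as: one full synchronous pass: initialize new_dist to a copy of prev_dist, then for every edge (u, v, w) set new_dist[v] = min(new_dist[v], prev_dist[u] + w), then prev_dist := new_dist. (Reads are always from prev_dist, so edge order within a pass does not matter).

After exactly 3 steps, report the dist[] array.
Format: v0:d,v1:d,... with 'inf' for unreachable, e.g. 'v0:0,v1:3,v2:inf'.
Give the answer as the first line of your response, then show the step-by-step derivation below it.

v0:22,v1:inf,v2:inf,v3:0,v4:6,v5:inf,v6:31

step 1: dist = v0:inf,v1:inf,v2:inf,v3:0,v4:6,v5:inf,v6:inf
step 2: dist = v0:22,v1:inf,v2:inf,v3:0,v4:6,v5:inf,v6:inf
step 3: dist = v0:22,v1:inf,v2:inf,v3:0,v4:6,v5:inf,v6:31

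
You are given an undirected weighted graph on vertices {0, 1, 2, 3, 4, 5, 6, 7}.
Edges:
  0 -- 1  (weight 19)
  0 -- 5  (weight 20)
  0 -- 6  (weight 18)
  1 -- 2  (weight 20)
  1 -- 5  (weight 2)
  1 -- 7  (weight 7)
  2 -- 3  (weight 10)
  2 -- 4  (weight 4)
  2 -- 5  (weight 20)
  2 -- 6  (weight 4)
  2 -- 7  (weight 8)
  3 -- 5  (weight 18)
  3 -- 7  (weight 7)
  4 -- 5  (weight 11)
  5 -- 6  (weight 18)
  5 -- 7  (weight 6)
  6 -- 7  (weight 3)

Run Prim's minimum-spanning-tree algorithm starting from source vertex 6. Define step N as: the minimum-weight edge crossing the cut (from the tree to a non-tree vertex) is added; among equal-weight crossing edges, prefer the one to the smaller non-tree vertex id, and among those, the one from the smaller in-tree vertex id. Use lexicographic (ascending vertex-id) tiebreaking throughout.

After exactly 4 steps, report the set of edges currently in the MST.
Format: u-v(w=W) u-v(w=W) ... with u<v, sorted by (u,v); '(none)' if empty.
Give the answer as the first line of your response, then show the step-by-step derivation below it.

2-4(w=4) 2-6(w=4) 5-7(w=6) 6-7(w=3)

step 1: add edge 6-7 (w=3); MST = {6-7(w=3)}
step 2: add edge 2-6 (w=4); MST = {2-6(w=4) 6-7(w=3)}
step 3: add edge 2-4 (w=4); MST = {2-4(w=4) 2-6(w=4) 6-7(w=3)}
step 4: add edge 5-7 (w=6); MST = {2-4(w=4) 2-6(w=4) 5-7(w=6) 6-7(w=3)}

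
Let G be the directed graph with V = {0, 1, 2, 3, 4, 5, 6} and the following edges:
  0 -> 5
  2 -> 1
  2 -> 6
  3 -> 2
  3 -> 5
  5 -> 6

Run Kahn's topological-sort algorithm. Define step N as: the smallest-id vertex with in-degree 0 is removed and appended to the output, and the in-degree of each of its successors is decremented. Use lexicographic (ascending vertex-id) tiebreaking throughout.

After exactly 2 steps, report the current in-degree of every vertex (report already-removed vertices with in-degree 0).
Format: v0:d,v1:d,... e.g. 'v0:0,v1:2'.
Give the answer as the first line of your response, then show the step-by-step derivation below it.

v0:0,v1:1,v2:0,v3:0,v4:0,v5:0,v6:2

step 1: output 0; order=[0]; indeg=(0,1,1,0,0,1,2)
step 2: output 3; order=[0,3]; indeg=(0,1,0,0,0,0,2)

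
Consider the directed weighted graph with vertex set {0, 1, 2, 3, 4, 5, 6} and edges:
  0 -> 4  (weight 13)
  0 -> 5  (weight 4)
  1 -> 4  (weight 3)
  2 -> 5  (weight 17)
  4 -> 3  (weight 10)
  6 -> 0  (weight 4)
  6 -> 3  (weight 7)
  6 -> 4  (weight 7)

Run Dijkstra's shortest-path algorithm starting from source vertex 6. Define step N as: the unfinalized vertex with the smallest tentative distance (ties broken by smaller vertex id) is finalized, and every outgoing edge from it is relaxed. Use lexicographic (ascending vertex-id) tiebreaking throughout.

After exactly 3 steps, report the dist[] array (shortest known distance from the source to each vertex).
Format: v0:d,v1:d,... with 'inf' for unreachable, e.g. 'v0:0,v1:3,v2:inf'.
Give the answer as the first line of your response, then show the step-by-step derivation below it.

v0:4,v1:inf,v2:inf,v3:7,v4:7,v5:8,v6:0

step 1: dist = v0:4,v1:inf,v2:inf,v3:7,v4:7,v5:inf,v6:0
step 2: dist = v0:4,v1:inf,v2:inf,v3:7,v4:7,v5:8,v6:0
step 3: dist = v0:4,v1:inf,v2:inf,v3:7,v4:7,v5:8,v6:0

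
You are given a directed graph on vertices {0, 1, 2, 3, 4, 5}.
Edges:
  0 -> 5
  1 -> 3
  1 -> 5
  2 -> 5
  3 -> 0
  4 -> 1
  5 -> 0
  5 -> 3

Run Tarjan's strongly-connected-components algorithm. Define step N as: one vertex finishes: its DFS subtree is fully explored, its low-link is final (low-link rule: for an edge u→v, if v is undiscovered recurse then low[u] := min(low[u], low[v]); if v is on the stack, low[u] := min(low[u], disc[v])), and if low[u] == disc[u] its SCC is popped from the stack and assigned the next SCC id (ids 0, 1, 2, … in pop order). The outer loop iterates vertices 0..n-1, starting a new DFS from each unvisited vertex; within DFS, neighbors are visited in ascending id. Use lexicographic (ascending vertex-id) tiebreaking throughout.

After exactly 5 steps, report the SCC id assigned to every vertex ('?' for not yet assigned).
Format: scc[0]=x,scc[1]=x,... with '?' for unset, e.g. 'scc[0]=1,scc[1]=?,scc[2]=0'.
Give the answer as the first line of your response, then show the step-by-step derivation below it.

scc[0]=0,scc[1]=1,scc[2]=2,scc[3]=0,scc[4]=?,scc[5]=0

step 1: low=(low[0]=0,low[1]=?,low[2]=?,low[3]=0,low[4]=?,low[5]=0); scc=(scc[0]=?,scc[1]=?,scc[2]=?,scc[3]=?,scc[4]=?,scc[5]=?)
step 2: low=(low[0]=0,low[1]=?,low[2]=?,low[3]=0,low[4]=?,low[5]=0); scc=(scc[0]=?,scc[1]=?,scc[2]=?,scc[3]=?,scc[4]=?,scc[5]=?)
step 3: low=(low[0]=0,low[1]=?,low[2]=?,low[3]=0,low[4]=?,low[5]=0); scc=(scc[0]=0,scc[1]=?,scc[2]=?,scc[3]=0,scc[4]=?,scc[5]=0)
step 4: low=(low[0]=0,low[1]=3,low[2]=?,low[3]=0,low[4]=?,low[5]=0); scc=(scc[0]=0,scc[1]=1,scc[2]=?,scc[3]=0,scc[4]=?,scc[5]=0)
step 5: low=(low[0]=0,low[1]=3,low[2]=4,low[3]=0,low[4]=?,low[5]=0); scc=(scc[0]=0,scc[1]=1,scc[2]=2,scc[3]=0,scc[4]=?,scc[5]=0)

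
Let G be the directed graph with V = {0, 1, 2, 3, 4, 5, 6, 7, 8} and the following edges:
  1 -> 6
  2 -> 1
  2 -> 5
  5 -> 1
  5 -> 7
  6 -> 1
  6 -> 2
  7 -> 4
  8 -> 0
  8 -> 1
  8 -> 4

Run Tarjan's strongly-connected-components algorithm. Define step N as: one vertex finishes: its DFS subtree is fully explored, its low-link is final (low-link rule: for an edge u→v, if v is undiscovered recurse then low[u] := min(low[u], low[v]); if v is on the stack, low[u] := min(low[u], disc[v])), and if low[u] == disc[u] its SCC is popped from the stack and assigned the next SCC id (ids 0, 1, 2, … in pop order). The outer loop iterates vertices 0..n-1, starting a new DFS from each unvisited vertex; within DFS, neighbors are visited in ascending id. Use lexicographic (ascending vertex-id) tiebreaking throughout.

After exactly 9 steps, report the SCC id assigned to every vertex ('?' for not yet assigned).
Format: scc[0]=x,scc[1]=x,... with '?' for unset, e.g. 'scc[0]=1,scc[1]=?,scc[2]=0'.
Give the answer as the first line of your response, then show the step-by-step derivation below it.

scc[0]=0,scc[1]=3,scc[2]=3,scc[3]=4,scc[4]=1,scc[5]=3,scc[6]=3,scc[7]=2,scc[8]=5

step 1: low=(low[0]=0,low[1]=?,low[2]=?,low[3]=?,low[4]=?,low[5]=?,low[6]=?,low[7]=?,low[8]=?); scc=(scc[0]=0,scc[1]=?,scc[2]=?,scc[3]=?,scc[4]=?,scc[5]=?,scc[6]=?,scc[7]=?,scc[8]=?)
step 2: low=(low[0]=0,low[1]=1,low[2]=1,low[3]=?,low[4]=6,low[5]=1,low[6]=1,low[7]=5,low[8]=?); scc=(scc[0]=0,scc[1]=?,scc[2]=?,scc[3]=?,scc[4]=1,scc[5]=?,scc[6]=?,scc[7]=?,scc[8]=?)
step 3: low=(low[0]=0,low[1]=1,low[2]=1,low[3]=?,low[4]=6,low[5]=1,low[6]=1,low[7]=5,low[8]=?); scc=(scc[0]=0,scc[1]=?,scc[2]=?,scc[3]=?,scc[4]=1,scc[5]=?,scc[6]=?,scc[7]=2,scc[8]=?)
step 4: low=(low[0]=0,low[1]=1,low[2]=1,low[3]=?,low[4]=6,low[5]=1,low[6]=1,low[7]=5,low[8]=?); scc=(scc[0]=0,scc[1]=?,scc[2]=?,scc[3]=?,scc[4]=1,scc[5]=?,scc[6]=?,scc[7]=2,scc[8]=?)
step 5: low=(low[0]=0,low[1]=1,low[2]=1,low[3]=?,low[4]=6,low[5]=1,low[6]=1,low[7]=5,low[8]=?); scc=(scc[0]=0,scc[1]=?,scc[2]=?,scc[3]=?,scc[4]=1,scc[5]=?,scc[6]=?,scc[7]=2,scc[8]=?)
step 6: low=(low[0]=0,low[1]=1,low[2]=1,low[3]=?,low[4]=6,low[5]=1,low[6]=1,low[7]=5,low[8]=?); scc=(scc[0]=0,scc[1]=?,scc[2]=?,scc[3]=?,scc[4]=1,scc[5]=?,scc[6]=?,scc[7]=2,scc[8]=?)
step 7: low=(low[0]=0,low[1]=1,low[2]=1,low[3]=?,low[4]=6,low[5]=1,low[6]=1,low[7]=5,low[8]=?); scc=(scc[0]=0,scc[1]=3,scc[2]=3,scc[3]=?,scc[4]=1,scc[5]=3,scc[6]=3,scc[7]=2,scc[8]=?)
step 8: low=(low[0]=0,low[1]=1,low[2]=1,low[3]=7,low[4]=6,low[5]=1,low[6]=1,low[7]=5,low[8]=?); scc=(scc[0]=0,scc[1]=3,scc[2]=3,scc[3]=4,scc[4]=1,scc[5]=3,scc[6]=3,scc[7]=2,scc[8]=?)
step 9: low=(low[0]=0,low[1]=1,low[2]=1,low[3]=7,low[4]=6,low[5]=1,low[6]=1,low[7]=5,low[8]=8); scc=(scc[0]=0,scc[1]=3,scc[2]=3,scc[3]=4,scc[4]=1,scc[5]=3,scc[6]=3,scc[7]=2,scc[8]=5)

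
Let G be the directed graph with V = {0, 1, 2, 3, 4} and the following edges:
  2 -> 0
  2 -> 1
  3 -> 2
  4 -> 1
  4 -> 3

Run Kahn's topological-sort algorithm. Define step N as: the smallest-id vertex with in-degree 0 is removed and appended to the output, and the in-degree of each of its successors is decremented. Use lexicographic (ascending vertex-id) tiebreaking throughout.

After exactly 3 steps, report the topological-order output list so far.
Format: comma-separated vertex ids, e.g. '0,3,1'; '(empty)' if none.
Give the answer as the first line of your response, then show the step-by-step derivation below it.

4,3,2

step 1: output 4; order=[4]; indeg=(1,1,1,0,0)
step 2: output 3; order=[4,3]; indeg=(1,1,0,0,0)
step 3: output 2; order=[4,3,2]; indeg=(0,0,0,0,0)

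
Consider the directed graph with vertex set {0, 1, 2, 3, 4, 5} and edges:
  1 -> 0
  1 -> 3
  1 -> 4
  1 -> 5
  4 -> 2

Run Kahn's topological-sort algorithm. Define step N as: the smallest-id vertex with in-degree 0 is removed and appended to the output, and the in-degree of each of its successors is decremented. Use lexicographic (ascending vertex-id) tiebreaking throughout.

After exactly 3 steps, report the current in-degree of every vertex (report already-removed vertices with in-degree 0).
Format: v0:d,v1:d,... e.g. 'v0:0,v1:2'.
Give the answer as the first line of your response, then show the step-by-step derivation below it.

v0:0,v1:0,v2:1,v3:0,v4:0,v5:0

step 1: output 1; order=[1]; indeg=(0,0,1,0,0,0)
step 2: output 0; order=[1,0]; indeg=(0,0,1,0,0,0)
step 3: output 3; order=[1,0,3]; indeg=(0,0,1,0,0,0)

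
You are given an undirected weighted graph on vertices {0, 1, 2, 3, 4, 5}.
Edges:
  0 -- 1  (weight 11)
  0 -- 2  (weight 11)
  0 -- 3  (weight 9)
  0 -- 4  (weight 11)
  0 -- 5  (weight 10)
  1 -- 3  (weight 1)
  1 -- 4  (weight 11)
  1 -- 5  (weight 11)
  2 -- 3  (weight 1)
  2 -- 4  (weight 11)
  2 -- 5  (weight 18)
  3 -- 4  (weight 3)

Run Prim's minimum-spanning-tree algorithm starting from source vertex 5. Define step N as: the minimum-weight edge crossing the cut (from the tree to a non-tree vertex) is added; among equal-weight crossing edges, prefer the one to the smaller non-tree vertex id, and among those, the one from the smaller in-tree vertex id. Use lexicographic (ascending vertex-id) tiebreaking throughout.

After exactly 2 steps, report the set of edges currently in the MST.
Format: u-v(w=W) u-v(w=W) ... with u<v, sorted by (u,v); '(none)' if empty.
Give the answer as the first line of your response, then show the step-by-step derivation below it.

0-3(w=9) 0-5(w=10)

step 1: add edge 0-5 (w=10); MST = {0-5(w=10)}
step 2: add edge 0-3 (w=9); MST = {0-3(w=9) 0-5(w=10)}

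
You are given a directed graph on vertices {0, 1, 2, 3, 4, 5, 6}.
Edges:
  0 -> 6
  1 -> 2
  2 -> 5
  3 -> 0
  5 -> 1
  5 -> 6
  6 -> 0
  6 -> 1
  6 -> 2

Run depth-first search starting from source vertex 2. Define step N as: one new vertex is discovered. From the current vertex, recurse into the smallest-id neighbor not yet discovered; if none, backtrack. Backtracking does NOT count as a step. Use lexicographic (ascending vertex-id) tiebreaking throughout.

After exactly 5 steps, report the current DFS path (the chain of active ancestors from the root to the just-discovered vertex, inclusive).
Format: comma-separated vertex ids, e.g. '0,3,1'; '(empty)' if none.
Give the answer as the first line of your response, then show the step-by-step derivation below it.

2,5,6,0

step 1: discover 2; path=2; order=2
step 2: discover 5; path=2>5; order=2,5
step 3: discover 1; path=2>5>1; order=2,5,1
step 4: discover 6; path=2>5>6; order=2,5,1,6
step 5: discover 0; path=2>5>6>0; order=2,5,1,6,0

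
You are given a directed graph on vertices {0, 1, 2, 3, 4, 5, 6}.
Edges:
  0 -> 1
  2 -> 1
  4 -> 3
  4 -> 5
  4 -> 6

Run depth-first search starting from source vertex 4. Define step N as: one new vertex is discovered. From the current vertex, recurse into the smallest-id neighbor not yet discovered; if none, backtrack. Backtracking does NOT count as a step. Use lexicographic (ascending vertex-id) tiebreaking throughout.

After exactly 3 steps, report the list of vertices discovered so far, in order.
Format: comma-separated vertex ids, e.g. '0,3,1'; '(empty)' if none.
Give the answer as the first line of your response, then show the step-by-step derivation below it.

4,3,5

step 1: discover 4; path=4; order=4
step 2: discover 3; path=4>3; order=4,3
step 3: discover 5; path=4>5; order=4,3,5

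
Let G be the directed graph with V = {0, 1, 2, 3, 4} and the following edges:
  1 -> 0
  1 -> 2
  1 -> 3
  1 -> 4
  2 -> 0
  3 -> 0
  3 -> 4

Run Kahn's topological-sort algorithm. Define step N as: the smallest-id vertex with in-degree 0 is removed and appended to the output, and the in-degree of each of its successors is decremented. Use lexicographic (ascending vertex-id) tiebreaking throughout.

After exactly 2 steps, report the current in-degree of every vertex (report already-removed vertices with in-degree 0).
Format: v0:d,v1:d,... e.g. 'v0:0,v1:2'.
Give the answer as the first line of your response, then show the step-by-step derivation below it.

v0:1,v1:0,v2:0,v3:0,v4:1

step 1: output 1; order=[1]; indeg=(2,0,0,0,1)
step 2: output 2; order=[1,2]; indeg=(1,0,0,0,1)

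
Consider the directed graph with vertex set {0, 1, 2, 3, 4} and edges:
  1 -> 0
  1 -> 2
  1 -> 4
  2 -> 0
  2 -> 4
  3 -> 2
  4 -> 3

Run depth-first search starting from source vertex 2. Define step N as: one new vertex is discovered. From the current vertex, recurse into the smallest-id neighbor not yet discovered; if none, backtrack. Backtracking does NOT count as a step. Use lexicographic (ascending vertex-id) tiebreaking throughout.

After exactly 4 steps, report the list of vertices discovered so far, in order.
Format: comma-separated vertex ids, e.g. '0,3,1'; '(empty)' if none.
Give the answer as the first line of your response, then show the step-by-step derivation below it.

2,0,4,3

step 1: discover 2; path=2; order=2
step 2: discover 0; path=2>0; order=2,0
step 3: discover 4; path=2>4; order=2,0,4
step 4: discover 3; path=2>4>3; order=2,0,4,3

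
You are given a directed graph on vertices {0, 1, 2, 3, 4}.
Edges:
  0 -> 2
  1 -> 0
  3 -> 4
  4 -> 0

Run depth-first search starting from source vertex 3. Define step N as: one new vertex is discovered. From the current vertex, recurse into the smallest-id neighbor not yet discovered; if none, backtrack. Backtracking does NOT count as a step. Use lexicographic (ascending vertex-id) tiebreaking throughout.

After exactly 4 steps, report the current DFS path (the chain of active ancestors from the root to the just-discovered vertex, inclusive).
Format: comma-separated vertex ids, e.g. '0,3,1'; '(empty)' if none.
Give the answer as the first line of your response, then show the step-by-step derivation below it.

3,4,0,2

step 1: discover 3; path=3; order=3
step 2: discover 4; path=3>4; order=3,4
step 3: discover 0; path=3>4>0; order=3,4,0
step 4: discover 2; path=3>4>0>2; order=3,4,0,2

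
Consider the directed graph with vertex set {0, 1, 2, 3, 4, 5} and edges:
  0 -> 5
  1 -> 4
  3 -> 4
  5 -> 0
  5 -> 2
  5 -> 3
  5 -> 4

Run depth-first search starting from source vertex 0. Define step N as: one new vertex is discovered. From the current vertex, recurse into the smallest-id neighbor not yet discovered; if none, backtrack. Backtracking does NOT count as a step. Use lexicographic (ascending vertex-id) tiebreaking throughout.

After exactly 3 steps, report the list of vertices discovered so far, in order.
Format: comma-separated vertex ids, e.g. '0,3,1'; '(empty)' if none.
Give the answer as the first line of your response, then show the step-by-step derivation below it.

0,5,2

step 1: discover 0; path=0; order=0
step 2: discover 5; path=0>5; order=0,5
step 3: discover 2; path=0>5>2; order=0,5,2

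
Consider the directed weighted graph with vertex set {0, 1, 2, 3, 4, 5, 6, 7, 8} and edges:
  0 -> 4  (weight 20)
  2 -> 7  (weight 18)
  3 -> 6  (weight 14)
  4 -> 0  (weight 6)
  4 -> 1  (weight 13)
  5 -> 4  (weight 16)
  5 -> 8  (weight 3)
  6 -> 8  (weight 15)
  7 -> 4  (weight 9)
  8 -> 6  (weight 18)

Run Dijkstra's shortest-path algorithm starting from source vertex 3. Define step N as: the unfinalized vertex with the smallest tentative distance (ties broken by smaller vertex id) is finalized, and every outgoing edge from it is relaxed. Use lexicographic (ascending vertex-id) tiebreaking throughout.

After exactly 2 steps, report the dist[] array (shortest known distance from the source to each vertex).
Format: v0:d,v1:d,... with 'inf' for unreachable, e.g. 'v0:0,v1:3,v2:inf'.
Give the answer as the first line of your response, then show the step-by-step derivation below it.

v0:inf,v1:inf,v2:inf,v3:0,v4:inf,v5:inf,v6:14,v7:inf,v8:29

step 1: dist = v0:inf,v1:inf,v2:inf,v3:0,v4:inf,v5:inf,v6:14,v7:inf,v8:inf
step 2: dist = v0:inf,v1:inf,v2:inf,v3:0,v4:inf,v5:inf,v6:14,v7:inf,v8:29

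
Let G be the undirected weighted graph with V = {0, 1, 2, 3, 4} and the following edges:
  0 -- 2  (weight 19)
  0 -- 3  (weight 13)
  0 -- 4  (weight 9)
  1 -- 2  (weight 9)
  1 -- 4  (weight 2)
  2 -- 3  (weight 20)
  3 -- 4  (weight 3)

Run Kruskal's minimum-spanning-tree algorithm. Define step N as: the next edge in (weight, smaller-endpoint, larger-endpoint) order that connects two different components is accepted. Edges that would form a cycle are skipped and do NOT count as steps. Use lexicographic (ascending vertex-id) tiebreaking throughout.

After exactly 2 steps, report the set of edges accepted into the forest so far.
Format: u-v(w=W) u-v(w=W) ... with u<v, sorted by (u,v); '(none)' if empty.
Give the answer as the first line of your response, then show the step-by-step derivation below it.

1-4(w=2) 3-4(w=3)

step 1: add edge 1-4 (w=2); MST = {1-4(w=2)}
step 2: add edge 3-4 (w=3); MST = {1-4(w=2) 3-4(w=3)}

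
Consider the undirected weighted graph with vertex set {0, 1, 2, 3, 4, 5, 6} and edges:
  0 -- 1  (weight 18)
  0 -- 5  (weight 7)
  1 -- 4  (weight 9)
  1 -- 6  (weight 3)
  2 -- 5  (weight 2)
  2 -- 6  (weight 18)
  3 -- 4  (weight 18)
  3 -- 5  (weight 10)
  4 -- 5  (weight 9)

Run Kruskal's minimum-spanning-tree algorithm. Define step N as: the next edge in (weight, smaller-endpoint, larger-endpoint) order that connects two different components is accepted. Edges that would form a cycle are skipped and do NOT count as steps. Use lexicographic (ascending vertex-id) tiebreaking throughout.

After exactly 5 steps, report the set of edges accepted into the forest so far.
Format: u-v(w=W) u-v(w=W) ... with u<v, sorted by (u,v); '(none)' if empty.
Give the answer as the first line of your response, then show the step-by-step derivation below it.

0-5(w=7) 1-4(w=9) 1-6(w=3) 2-5(w=2) 4-5(w=9)

step 1: add edge 2-5 (w=2); MST = {2-5(w=2)}
step 2: add edge 1-6 (w=3); MST = {1-6(w=3) 2-5(w=2)}
step 3: add edge 0-5 (w=7); MST = {0-5(w=7) 1-6(w=3) 2-5(w=2)}
step 4: add edge 1-4 (w=9); MST = {0-5(w=7) 1-4(w=9) 1-6(w=3) 2-5(w=2)}
step 5: add edge 4-5 (w=9); MST = {0-5(w=7) 1-4(w=9) 1-6(w=3) 2-5(w=2) 4-5(w=9)}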